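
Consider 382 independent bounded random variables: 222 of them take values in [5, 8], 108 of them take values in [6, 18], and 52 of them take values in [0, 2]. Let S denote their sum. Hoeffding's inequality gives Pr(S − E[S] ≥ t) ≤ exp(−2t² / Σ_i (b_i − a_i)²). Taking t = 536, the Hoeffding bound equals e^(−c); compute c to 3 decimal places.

32.357

Σ(b_i − a_i)² = 222·3² + 108·12² + 52·2² = 17758.
c = 2t² / 17758 = 2·536² / 17758 = 32.3568.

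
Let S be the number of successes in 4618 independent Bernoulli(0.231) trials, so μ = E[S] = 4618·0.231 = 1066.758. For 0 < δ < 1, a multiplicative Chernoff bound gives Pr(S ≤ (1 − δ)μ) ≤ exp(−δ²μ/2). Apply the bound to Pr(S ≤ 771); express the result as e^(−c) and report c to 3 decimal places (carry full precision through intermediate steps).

40.999

Write 771 = (1 − δ)μ, so δ = 1 − 771/1066.758 = 0.2772494…
Then the exponent is δ²μ/2 = (μ − 771)²/(2μ) = 40.999362.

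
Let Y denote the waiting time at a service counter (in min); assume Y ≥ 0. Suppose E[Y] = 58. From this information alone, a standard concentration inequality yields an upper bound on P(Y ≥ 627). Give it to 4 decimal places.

Only the mean of a non-negative variable is known, so Markov's inequality is the applicable tail bound.
Markov's inequality: for a non-negative random variable, P(Y ≥ a) ≤ E[Y]/a.
Here E[Y] = 58 and a = 627, so the bound is 58/627 = 0.0925.

0.0925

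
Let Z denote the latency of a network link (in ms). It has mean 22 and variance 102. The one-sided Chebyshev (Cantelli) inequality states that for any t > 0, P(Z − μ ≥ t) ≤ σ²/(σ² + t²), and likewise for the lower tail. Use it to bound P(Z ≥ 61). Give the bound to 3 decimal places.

Here σ² = 102 and t = 39, so σ² + t² = 1623.
Cantelli's bound: 102/1623 = 0.0628.

0.063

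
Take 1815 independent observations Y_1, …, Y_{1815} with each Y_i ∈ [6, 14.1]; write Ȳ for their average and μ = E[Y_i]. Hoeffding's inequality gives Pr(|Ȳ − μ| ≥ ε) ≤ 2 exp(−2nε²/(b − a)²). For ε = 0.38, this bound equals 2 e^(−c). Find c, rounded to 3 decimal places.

c = 2nε²/(b − a)² = 2·1815·0.38² / 8.1² = 7.9892.

7.989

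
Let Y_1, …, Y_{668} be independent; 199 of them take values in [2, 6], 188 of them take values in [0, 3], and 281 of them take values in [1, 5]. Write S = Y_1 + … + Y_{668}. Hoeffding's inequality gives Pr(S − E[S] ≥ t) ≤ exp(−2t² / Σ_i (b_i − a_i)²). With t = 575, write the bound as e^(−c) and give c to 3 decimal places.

Σ(b_i − a_i)² = 199·4² + 188·3² + 281·4² = 9372.
c = 2t² / 9372 = 2·575² / 9372 = 70.5559.

70.556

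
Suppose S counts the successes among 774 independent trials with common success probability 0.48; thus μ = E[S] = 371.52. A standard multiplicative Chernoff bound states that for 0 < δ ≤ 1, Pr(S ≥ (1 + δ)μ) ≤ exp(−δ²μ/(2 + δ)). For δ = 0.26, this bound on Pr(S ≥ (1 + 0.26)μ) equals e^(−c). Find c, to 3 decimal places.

11.113

c = δ²μ/(2 + δ) = 0.26²·371.52/(2 + 0.26) = 11.1127.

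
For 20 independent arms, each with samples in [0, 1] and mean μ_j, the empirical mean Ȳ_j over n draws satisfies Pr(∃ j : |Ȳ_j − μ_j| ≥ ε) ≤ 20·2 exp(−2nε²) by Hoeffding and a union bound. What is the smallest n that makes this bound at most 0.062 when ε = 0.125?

Need 2·20·exp(−2nε²) ≤ 0.062, i.e. exp(−2nε²) ≤ 0.062/40.
So 2nε² ≥ ln(40/0.062) = 6.469500.
Hence n ≥ 6.469500/(2·0.125²) = 207.024.
The smallest integer n is 208.

208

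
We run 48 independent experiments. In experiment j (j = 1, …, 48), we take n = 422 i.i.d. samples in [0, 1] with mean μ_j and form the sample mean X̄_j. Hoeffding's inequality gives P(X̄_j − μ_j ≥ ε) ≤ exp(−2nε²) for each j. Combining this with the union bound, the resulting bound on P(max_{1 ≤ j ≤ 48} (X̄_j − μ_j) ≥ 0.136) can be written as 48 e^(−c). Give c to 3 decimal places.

15.611

Union bound over the 48 events: P(max_{1 ≤ j ≤ 48} (X̄_j − μ_j) ≥ 0.136) ≤ 48·exp(−2nε²) = 48 exp(−2·422·0.136²).
So c = 2·422·0.136² = 15.6106.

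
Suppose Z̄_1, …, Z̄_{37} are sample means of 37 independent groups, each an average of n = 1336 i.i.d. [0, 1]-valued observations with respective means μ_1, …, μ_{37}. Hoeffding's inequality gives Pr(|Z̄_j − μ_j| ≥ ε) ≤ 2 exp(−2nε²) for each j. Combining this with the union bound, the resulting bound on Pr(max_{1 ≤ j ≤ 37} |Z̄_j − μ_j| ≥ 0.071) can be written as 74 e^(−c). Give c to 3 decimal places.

Union bound over the 37 events: Pr(max_{1 ≤ j ≤ 37} |Z̄_j − μ_j| ≥ 0.071) ≤ 37·2·exp(−2nε²) = 74 exp(−2·1336·0.071²).
So c = 2·1336·0.071² = 13.4696.

13.470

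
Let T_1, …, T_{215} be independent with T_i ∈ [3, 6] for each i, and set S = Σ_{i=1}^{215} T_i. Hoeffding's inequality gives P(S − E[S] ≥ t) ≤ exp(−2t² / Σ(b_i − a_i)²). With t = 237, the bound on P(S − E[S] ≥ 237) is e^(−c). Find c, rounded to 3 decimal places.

Σ(b_i − a_i)² = 215·(3)² = 1935.
c = 2t²/1935 = 2·237²/1935 = 58.0558.

58.056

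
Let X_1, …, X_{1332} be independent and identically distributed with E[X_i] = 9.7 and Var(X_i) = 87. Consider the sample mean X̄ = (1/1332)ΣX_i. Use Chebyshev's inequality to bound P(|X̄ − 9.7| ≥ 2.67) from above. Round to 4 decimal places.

Var(X̄) = Var(X_i)/n = 87/1332 = 0.065315.
Chebyshev: P(|X̄ − 9.7| ≥ 2.67) ≤ Var(X̄)/(2.67)² = 87/(1332·2.67²) = 0.0092.

0.0092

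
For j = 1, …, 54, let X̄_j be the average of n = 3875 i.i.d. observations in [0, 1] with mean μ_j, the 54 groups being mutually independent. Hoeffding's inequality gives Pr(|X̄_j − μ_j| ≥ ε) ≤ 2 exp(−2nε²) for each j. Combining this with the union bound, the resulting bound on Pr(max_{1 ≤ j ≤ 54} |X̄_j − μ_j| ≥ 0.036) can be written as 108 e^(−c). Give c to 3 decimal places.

Union bound over the 54 events: Pr(max_{1 ≤ j ≤ 54} |X̄_j − μ_j| ≥ 0.036) ≤ 54·2·exp(−2nε²) = 108 exp(−2·3875·0.036²).
So c = 2·3875·0.036² = 10.0440.

10.044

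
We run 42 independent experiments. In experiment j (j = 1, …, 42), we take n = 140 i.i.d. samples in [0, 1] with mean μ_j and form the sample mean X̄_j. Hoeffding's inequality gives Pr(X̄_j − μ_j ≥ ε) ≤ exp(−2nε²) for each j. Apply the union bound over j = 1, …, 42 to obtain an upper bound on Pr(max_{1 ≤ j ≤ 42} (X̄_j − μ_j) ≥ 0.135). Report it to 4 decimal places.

Per-experiment Hoeffding bound: exp(−2·140·0.135²) = exp(−5.10300) = 0.0060785.
Union bound over 42 events: 42·0.0060785 = 0.25530.

0.2553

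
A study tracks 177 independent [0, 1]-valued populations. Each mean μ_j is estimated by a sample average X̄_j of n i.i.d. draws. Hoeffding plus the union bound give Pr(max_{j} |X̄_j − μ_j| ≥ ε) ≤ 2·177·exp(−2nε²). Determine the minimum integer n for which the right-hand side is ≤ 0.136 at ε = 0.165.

145

Need 2·177·exp(−2nε²) ≤ 0.136, i.e. exp(−2nε²) ≤ 0.136/354.
So 2nε² ≥ ln(354/0.136) = 7.864397.
Hence n ≥ 7.864397/(2·0.165²) = 144.433.
The smallest integer n is 145.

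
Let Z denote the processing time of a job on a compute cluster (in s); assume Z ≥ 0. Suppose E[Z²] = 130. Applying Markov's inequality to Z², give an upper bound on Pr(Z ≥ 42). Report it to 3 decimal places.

0.074

Since Z ≥ 0, the event {Z ≥ 42} is the same as {Z² ≥ 1764}.
Markov's inequality applied to Z² gives Pr(Z² ≥ 1764) ≤ E[Z²]/1764 = 130/1764 = 0.0737.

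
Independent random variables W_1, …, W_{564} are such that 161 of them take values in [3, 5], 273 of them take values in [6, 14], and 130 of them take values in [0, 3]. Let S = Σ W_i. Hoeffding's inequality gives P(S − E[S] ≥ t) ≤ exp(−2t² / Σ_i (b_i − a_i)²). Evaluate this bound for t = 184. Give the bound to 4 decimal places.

Σ(b_i − a_i)² = 161·2² + 273·8² + 130·3² = 19286.
Exponent = 2·184² / 19286 = 3.51094.
Bound = exp(−3.51094) = 0.02987.

0.0299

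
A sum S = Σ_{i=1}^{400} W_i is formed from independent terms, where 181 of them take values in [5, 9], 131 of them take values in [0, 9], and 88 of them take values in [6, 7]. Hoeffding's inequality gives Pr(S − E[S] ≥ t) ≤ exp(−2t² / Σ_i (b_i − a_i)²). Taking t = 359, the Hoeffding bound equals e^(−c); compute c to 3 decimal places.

18.960

Σ(b_i − a_i)² = 181·4² + 131·9² + 88·1² = 13595.
c = 2t² / 13595 = 2·359² / 13595 = 18.9601.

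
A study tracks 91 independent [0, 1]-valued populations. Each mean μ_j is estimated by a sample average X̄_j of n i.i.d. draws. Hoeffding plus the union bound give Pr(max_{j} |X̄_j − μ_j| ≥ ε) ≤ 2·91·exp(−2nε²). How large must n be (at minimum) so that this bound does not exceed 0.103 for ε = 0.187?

Need 2·91·exp(−2nε²) ≤ 0.103, i.e. exp(−2nε²) ≤ 0.103/182.
So 2nε² ≥ ln(182/0.103) = 7.477033.
Hence n ≥ 7.477033/(2·0.187²) = 106.909.
The smallest integer n is 107.

107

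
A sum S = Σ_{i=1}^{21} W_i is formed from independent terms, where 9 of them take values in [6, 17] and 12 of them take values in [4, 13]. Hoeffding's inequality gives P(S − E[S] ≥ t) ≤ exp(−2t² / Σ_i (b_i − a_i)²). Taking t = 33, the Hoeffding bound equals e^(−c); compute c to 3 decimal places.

1.057

Σ(b_i − a_i)² = 9·11² + 12·9² = 2061.
c = 2t² / 2061 = 2·33² / 2061 = 1.0568.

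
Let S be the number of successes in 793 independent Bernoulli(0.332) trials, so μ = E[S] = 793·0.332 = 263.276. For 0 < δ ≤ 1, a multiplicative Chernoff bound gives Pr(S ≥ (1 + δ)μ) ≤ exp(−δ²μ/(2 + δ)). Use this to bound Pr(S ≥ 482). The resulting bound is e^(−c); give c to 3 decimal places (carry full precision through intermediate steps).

Write 482 = (1 + δ)μ, so δ = 482/263.276 − 1 = 0.8307783…
Then the exponent is δ²μ/(2 + δ) = (482 − μ)² / (μ·(2 + δ)) = 64.191237.

64.191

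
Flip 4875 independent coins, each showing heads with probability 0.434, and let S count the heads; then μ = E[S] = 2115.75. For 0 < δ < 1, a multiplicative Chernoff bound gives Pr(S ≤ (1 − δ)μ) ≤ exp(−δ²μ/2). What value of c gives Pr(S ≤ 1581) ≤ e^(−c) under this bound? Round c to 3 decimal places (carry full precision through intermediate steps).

67.578

Write 1581 = (1 − δ)μ, so δ = 1 − 1581/2115.75 = 0.2527473…
Then the exponent is δ²μ/2 = (μ − 1581)²/(2μ) = 67.578297.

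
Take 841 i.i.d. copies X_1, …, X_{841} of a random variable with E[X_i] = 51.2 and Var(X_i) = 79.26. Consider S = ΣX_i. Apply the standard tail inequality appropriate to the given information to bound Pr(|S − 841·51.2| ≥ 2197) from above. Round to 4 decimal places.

0.0138

With mean and variance of each term known, Chebyshev's inequality bounds the deviation of the sum (or sample mean).
Var(S) = n·Var(X_i) = 841·79.26 = 66657.66.
Chebyshev: Pr(|S − 841·51.2| ≥ 2197) ≤ Var(S)/2197² = 66657.66/4826809 = 0.0138.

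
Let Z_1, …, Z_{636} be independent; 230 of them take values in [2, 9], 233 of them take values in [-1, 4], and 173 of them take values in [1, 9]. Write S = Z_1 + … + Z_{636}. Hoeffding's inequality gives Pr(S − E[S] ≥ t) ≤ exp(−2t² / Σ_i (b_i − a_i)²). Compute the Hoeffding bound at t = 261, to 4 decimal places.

0.0079

Σ(b_i − a_i)² = 230·7² + 233·5² + 173·8² = 28167.
Exponent = 2·261² / 28167 = 4.83694.
Bound = exp(−4.83694) = 0.00793.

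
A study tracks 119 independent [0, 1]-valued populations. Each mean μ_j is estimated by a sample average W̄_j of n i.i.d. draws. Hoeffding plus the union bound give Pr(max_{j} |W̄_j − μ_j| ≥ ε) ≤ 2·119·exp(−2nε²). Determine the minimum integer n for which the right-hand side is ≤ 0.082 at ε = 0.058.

Need 2·119·exp(−2nε²) ≤ 0.082, i.e. exp(−2nε²) ≤ 0.082/238.
So 2nε² ≥ ln(238/0.082) = 7.973307.
Hence n ≥ 7.973307/(2·0.058²) = 1185.093.
The smallest integer n is 1186.

1186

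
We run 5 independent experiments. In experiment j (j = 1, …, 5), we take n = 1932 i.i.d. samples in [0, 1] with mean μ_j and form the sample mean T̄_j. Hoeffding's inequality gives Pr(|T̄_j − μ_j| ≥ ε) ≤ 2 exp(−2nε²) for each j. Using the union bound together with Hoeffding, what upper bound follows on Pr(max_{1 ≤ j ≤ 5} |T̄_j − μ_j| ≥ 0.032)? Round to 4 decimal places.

Per-experiment Hoeffding bound: 2·exp(−2·1932·0.032²) = 2·exp(−3.95674) = 0.038251.
Union bound over 5 events: 5·0.038251 = 0.19125.

0.1913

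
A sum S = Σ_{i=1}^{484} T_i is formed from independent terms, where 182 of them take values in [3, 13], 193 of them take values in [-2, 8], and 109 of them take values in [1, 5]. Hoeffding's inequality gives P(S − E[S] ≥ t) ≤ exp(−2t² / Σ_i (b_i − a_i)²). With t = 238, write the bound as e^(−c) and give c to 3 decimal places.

2.887

Σ(b_i − a_i)² = 182·10² + 193·10² + 109·4² = 39244.
c = 2t² / 39244 = 2·238² / 39244 = 2.8868.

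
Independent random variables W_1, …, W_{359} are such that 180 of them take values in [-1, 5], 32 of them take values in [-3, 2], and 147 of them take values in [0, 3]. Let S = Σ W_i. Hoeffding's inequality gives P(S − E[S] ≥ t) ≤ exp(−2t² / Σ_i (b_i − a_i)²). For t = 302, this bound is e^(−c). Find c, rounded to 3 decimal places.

21.203

Σ(b_i − a_i)² = 180·6² + 32·5² + 147·3² = 8603.
c = 2t² / 8603 = 2·302² / 8603 = 21.2028.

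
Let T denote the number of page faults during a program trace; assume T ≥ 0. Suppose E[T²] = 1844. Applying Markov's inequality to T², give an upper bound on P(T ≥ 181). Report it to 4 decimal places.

Since T ≥ 0, the event {T ≥ 181} is the same as {T² ≥ 32761}.
Markov's inequality applied to T² gives P(T² ≥ 32761) ≤ E[T²]/32761 = 1844/32761 = 0.0563.

0.0563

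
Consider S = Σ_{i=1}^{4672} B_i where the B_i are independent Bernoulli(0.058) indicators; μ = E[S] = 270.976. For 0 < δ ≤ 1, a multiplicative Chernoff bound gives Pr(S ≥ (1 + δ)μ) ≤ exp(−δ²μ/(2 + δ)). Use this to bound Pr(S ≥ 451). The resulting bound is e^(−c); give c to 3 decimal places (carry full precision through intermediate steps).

44.889

Write 451 = (1 + δ)μ, so δ = 451/270.976 − 1 = 0.664354…
Then the exponent is δ²μ/(2 + δ) = (451 − μ)² / (μ·(2 + δ)) = 44.888806.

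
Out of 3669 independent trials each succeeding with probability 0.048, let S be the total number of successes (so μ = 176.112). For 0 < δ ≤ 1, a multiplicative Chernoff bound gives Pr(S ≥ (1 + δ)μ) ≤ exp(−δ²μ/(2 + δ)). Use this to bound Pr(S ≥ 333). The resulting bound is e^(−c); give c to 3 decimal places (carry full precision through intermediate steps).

48.347

Write 333 = (1 + δ)μ, so δ = 333/176.112 − 1 = 0.8908422…
Then the exponent is δ²μ/(2 + δ) = (333 − μ)² / (μ·(2 + δ)) = 48.346620.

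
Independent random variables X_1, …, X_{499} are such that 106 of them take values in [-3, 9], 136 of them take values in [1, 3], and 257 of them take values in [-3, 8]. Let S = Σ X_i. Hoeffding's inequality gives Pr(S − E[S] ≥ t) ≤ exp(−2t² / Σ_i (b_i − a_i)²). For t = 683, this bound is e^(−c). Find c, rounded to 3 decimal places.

19.891

Σ(b_i − a_i)² = 106·12² + 136·2² + 257·11² = 46905.
c = 2t² / 46905 = 2·683² / 46905 = 19.8908.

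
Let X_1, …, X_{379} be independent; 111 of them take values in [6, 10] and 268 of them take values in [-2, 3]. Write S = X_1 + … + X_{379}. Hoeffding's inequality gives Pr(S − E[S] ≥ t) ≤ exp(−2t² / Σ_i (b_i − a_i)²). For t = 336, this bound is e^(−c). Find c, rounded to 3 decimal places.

26.639

Σ(b_i − a_i)² = 111·4² + 268·5² = 8476.
c = 2t² / 8476 = 2·336² / 8476 = 26.6390.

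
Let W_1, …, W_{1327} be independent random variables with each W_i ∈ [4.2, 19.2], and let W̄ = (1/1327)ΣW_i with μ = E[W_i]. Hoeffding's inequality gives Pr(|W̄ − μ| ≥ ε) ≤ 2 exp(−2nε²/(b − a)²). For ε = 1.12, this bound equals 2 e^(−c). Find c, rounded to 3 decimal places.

c = 2nε²/(b − a)² = 2·1327·1.12² / 15² = 14.7963.

14.796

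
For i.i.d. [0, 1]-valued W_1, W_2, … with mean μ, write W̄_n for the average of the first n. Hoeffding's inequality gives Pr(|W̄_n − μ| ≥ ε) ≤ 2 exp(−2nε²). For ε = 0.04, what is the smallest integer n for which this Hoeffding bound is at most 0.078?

1014

Require 2·exp(−2nε²) ≤ 0.078, i.e. 2nε² ≥ ln(2/0.078) = 3.244194.
So n ≥ 3.244194 / (2·0.04²) = 1013.811.
The smallest integer n is 1014.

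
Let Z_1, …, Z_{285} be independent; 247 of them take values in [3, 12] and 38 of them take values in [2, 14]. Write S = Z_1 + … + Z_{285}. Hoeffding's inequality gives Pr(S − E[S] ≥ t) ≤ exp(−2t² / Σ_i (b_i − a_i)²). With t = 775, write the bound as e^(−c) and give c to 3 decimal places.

47.147

Σ(b_i − a_i)² = 247·9² + 38·12² = 25479.
c = 2t² / 25479 = 2·775² / 25479 = 47.1467.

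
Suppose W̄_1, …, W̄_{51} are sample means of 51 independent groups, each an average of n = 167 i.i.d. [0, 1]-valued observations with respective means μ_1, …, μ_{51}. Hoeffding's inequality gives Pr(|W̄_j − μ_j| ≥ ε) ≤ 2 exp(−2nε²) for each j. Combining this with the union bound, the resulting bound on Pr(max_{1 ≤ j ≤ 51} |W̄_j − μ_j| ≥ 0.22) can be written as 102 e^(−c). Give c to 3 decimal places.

16.166

Union bound over the 51 events: Pr(max_{1 ≤ j ≤ 51} |W̄_j − μ_j| ≥ 0.22) ≤ 51·2·exp(−2nε²) = 102 exp(−2·167·0.22²).
So c = 2·167·0.22² = 16.1656.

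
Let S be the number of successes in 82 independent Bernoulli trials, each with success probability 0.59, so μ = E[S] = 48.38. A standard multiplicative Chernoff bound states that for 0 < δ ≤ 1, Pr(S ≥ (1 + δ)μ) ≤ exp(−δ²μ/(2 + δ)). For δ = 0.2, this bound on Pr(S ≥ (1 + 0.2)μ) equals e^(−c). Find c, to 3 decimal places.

c = δ²μ/(2 + δ) = 0.2²·48.38/(2 + 0.2) = 0.8796.

0.880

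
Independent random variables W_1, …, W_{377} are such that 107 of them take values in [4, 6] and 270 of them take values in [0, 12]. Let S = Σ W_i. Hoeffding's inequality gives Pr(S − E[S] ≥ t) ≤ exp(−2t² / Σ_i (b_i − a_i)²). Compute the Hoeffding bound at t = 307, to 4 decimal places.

Σ(b_i − a_i)² = 107·2² + 270·12² = 39308.
Exponent = 2·307² / 39308 = 4.79541.
Bound = exp(−4.79541) = 0.00827.

0.0083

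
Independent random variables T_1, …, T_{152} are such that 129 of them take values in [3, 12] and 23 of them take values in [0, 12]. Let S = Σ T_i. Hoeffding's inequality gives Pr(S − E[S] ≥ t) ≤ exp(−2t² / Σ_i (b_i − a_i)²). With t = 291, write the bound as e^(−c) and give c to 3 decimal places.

Σ(b_i − a_i)² = 129·9² + 23·12² = 13761.
c = 2t² / 13761 = 2·291² / 13761 = 12.3074.

12.307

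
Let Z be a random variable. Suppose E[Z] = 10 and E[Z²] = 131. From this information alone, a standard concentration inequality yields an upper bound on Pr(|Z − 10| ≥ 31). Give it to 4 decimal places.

The first two moments determine the variance, so Chebyshev's inequality is the sharpest standard bound available.
Var(Z) = E[Z²] − (E[Z])² = 131 − 100 = 31.
Chebyshev's inequality: Pr(|Z − μ| ≥ t) ≤ Var(Z)/t² = 31/961 = 0.0323.

0.0323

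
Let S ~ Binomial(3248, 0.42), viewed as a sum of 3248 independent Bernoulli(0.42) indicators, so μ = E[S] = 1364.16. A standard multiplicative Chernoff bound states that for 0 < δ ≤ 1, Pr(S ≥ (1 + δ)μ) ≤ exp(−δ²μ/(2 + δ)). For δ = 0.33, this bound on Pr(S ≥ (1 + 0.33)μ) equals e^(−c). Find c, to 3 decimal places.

c = δ²μ/(2 + δ) = 0.33²·1364.16/(2 + 0.33) = 63.7584.

63.758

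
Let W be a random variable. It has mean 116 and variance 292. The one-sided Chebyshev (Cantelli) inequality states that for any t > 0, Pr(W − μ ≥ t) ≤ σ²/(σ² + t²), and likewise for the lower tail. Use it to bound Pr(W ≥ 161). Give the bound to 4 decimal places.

0.1260

Here σ² = 292 and t = 45, so σ² + t² = 2317.
Cantelli's bound: 292/2317 = 0.1260.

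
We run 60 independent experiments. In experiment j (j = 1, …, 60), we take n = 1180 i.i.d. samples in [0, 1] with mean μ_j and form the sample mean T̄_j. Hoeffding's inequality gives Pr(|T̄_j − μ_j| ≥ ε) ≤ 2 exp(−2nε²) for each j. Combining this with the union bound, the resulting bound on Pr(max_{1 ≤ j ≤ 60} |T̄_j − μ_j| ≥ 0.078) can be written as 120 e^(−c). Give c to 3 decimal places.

14.358

Union bound over the 60 events: Pr(max_{1 ≤ j ≤ 60} |T̄_j − μ_j| ≥ 0.078) ≤ 60·2·exp(−2nε²) = 120 exp(−2·1180·0.078²).
So c = 2·1180·0.078² = 14.3582.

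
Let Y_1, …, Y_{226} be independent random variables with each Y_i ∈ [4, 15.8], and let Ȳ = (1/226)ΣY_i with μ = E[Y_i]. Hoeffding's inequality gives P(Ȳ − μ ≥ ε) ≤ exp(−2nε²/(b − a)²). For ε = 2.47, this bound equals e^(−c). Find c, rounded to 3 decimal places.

19.805

c = 2nε²/(b − a)² = 2·226·2.47² / 11.8² = 19.8047.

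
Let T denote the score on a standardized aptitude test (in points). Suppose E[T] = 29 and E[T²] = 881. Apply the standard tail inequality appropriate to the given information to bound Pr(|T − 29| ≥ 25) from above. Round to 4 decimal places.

The first two moments determine the variance, so Chebyshev's inequality is the sharpest standard bound available.
Var(T) = E[T²] − (E[T])² = 881 − 841 = 40.
Chebyshev's inequality: Pr(|T − μ| ≥ t) ≤ Var(T)/t² = 40/625 = 0.0640.

0.0640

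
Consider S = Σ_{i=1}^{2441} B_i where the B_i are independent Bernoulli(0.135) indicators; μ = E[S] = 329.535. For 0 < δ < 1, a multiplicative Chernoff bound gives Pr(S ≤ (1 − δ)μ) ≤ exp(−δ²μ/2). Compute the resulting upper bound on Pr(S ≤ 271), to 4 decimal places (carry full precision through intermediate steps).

0.0055

Write 271 = (1 − δ)μ, so δ = 1 − 271/329.535 = 0.1776291…
Then the exponent is δ²μ/2 = (μ − 271)²/(2μ) = 5.198759.
Bound = exp(−5.198759) = 0.00552.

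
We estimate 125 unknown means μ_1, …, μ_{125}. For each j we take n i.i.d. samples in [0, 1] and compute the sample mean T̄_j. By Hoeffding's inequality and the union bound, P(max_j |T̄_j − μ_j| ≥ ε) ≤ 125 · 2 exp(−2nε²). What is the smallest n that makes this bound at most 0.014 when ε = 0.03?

Need 2·125·exp(−2nε²) ≤ 0.014, i.e. exp(−2nε²) ≤ 0.014/250.
So 2nε² ≥ ln(250/0.014) = 9.790159.
Hence n ≥ 9.790159/(2·0.03²) = 5438.977.
The smallest integer n is 5439.

5439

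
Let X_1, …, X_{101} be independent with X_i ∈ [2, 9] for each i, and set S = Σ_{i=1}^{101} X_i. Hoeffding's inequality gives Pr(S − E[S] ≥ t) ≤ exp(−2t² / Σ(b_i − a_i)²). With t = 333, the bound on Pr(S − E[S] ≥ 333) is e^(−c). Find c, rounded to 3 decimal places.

Σ(b_i − a_i)² = 101·(7)² = 4949.
c = 2t²/4949 = 2·333²/4949 = 44.8127.

44.813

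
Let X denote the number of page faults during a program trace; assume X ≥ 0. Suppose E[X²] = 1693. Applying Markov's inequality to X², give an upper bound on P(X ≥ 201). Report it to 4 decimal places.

Since X ≥ 0, the event {X ≥ 201} is the same as {X² ≥ 40401}.
Markov's inequality applied to X² gives P(X² ≥ 40401) ≤ E[X²]/40401 = 1693/40401 = 0.0419.

0.0419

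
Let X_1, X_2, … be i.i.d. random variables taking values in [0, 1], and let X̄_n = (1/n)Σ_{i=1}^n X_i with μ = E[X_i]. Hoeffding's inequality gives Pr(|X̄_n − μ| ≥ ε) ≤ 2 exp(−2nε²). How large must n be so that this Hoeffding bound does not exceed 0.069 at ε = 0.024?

2923

Require 2·exp(−2nε²) ≤ 0.069, i.e. 2nε² ≥ ln(2/0.069) = 3.366796.
So n ≥ 3.366796 / (2·0.024²) = 2922.566.
The smallest integer n is 2923.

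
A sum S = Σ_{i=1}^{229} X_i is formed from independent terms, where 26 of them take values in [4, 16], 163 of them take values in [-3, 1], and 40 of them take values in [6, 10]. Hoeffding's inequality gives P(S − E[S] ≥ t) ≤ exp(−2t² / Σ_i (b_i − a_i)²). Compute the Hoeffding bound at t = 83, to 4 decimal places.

Σ(b_i − a_i)² = 26·12² + 163·4² + 40·4² = 6992.
Exponent = 2·83² / 6992 = 1.97054.
Bound = exp(−1.97054) = 0.13938.

0.1394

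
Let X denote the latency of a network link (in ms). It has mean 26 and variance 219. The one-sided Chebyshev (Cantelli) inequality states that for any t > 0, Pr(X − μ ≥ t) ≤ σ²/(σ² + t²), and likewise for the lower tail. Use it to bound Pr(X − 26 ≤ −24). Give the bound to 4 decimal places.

0.2755

Here σ² = 219 and t = 24, so σ² + t² = 795.
Cantelli's bound: 219/795 = 0.2755.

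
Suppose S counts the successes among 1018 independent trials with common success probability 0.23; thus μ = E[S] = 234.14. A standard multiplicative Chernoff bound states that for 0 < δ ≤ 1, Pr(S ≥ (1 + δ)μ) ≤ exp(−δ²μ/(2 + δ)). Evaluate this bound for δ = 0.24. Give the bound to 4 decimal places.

0.0024

Exponent = δ²μ/(2 + δ) = 0.24²·234.14/2.24 = 6.0207.
Bound = exp(−6.0207) = 0.00243.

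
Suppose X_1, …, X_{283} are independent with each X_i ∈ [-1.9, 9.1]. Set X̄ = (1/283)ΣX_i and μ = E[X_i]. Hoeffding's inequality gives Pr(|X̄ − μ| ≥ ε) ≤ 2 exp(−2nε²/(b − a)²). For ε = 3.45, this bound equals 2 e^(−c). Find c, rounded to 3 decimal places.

55.676

c = 2nε²/(b − a)² = 2·283·3.45² / 11² = 55.6762.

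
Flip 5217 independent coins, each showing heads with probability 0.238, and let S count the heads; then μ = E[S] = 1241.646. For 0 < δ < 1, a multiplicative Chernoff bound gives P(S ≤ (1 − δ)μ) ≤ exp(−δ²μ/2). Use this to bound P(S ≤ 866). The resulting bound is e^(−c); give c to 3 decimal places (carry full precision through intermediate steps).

Write 866 = (1 − δ)μ, so δ = 1 − 866/1241.646 = 0.3025387…
Then the exponent is δ²μ/2 = (μ − 866)²/(2μ) = 56.823731.

56.824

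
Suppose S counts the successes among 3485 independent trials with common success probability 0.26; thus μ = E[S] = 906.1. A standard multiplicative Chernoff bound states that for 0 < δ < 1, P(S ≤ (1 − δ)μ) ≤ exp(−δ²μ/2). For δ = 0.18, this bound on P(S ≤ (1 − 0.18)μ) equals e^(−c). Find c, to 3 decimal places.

14.679

c = δ²μ/2 = 0.18²·906.1/2 = 14.6788.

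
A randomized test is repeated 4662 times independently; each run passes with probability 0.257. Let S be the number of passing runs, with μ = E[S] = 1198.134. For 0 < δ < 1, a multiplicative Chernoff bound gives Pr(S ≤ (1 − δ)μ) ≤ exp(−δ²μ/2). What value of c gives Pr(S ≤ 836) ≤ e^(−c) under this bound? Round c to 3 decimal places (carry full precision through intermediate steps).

Write 836 = (1 − δ)μ, so δ = 1 − 836/1198.134 = 0.3022483…
Then the exponent is δ²μ/2 = (μ − 836)²/(2μ) = 54.727198.

54.727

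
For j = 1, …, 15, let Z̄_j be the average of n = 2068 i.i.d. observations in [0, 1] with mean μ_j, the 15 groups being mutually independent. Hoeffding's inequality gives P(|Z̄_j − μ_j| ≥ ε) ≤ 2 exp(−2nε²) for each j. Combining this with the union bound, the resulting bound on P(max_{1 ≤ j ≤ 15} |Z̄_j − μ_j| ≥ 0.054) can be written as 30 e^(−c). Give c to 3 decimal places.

Union bound over the 15 events: P(max_{1 ≤ j ≤ 15} |Z̄_j − μ_j| ≥ 0.054) ≤ 15·2·exp(−2nε²) = 30 exp(−2·2068·0.054²).
So c = 2·2068·0.054² = 12.0606.

12.061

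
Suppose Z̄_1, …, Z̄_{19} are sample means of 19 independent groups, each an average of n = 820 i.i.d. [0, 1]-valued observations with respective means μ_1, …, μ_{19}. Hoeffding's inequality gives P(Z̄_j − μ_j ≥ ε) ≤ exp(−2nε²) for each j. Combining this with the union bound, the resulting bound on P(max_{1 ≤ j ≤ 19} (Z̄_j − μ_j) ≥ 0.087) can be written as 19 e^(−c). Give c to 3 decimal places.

12.413

Union bound over the 19 events: P(max_{1 ≤ j ≤ 19} (Z̄_j − μ_j) ≥ 0.087) ≤ 19·exp(−2nε²) = 19 exp(−2·820·0.087²).
So c = 2·820·0.087² = 12.4132.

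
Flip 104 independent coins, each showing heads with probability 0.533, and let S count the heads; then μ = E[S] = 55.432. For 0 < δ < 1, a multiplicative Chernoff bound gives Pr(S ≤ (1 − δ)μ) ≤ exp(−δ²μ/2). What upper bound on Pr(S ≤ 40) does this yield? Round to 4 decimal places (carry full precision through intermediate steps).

Write 40 = (1 − δ)μ, so δ = 1 − 40/55.432 = 0.2783952…
Then the exponent is δ²μ/2 = (μ − 40)²/(2μ) = 2.148097.
Bound = exp(−2.148097) = 0.11671.

0.1167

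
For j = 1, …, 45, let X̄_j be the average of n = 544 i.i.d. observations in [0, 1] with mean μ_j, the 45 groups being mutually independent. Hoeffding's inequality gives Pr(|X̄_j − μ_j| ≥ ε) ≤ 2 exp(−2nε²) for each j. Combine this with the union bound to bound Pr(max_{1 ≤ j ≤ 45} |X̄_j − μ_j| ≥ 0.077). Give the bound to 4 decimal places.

Per-experiment Hoeffding bound: 2·exp(−2·544·0.077²) = 2·exp(−6.45075) = 0.0031587.
Union bound over 45 events: 45·0.0031587 = 0.14214.

0.1421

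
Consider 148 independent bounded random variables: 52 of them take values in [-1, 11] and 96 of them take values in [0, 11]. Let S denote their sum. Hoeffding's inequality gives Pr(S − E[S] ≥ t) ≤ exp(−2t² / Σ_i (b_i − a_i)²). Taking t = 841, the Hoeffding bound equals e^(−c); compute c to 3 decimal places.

74.045

Σ(b_i − a_i)² = 52·12² + 96·11² = 19104.
c = 2t² / 19104 = 2·841² / 19104 = 74.0453.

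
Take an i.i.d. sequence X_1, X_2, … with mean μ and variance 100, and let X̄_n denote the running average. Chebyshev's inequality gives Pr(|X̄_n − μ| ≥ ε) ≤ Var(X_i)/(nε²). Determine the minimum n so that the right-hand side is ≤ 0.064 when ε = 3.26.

148

Require 100/(n·3.26²) ≤ 0.064, i.e. n ≥ 100/(0.064·3.26²) = 147.023.
The smallest integer n is 148.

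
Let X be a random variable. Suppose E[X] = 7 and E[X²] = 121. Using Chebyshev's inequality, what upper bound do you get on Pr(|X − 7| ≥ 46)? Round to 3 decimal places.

0.034

Var(X) = E[X²] − (E[X])² = 121 − 49 = 72.
Chebyshev's inequality: Pr(|X − μ| ≥ t) ≤ Var(X)/t² = 72/2116 = 0.0340.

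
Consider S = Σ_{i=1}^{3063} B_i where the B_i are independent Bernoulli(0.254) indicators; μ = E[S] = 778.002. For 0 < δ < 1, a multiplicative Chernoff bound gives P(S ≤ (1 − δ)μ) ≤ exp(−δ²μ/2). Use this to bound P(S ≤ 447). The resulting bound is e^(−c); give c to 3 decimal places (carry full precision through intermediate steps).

70.413

Write 447 = (1 − δ)μ, so δ = 1 − 447/778.002 = 0.4254513…
Then the exponent is δ²μ/2 = (μ − 447)²/(2μ) = 70.412624.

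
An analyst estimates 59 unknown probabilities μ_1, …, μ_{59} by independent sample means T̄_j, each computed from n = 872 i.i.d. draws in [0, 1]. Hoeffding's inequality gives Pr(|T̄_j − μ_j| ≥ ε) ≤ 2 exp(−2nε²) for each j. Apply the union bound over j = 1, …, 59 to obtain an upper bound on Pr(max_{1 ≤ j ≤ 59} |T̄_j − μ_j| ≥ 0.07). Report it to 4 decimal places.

0.0229

Per-experiment Hoeffding bound: 2·exp(−2·872·0.07²) = 2·exp(−8.54560) = 0.0003888.
Union bound over 59 events: 59·0.0003888 = 0.02294.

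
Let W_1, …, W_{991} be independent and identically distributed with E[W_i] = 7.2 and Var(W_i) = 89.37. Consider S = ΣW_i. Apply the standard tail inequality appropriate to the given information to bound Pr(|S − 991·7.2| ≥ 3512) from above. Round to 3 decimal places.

0.007

With mean and variance of each term known, Chebyshev's inequality bounds the deviation of the sum (or sample mean).
Var(S) = n·Var(W_i) = 991·89.37 = 88565.67.
Chebyshev: Pr(|S − 991·7.2| ≥ 3512) ≤ Var(S)/3512² = 88565.67/12334144 = 0.0072.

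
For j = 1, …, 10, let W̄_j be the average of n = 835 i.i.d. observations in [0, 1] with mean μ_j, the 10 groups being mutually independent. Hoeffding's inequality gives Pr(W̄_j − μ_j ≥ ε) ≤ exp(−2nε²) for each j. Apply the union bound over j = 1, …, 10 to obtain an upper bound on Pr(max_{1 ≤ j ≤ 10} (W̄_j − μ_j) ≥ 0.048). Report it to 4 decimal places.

0.2133

Per-experiment Hoeffding bound: exp(−2·835·0.048²) = exp(−3.84768) = 0.021329.
Union bound over 10 events: 10·0.021329 = 0.21329.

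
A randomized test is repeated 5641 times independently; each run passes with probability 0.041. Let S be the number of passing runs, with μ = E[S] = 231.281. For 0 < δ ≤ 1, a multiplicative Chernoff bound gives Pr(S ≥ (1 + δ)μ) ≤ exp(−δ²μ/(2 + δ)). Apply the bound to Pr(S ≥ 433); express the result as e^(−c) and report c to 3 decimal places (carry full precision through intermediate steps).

Write 433 = (1 + δ)μ, so δ = 433/231.281 − 1 = 0.8721815…
Then the exponent is δ²μ/(2 + δ) = (433 − μ)² / (μ·(2 + δ)) = 61.255034.

61.255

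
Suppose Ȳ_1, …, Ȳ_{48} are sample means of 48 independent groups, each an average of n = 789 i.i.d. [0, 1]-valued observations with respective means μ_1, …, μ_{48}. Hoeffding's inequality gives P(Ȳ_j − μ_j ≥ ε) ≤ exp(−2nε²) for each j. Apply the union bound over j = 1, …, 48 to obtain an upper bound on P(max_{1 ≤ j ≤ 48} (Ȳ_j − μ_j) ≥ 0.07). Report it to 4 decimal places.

Per-experiment Hoeffding bound: exp(−2·789·0.07²) = exp(−7.73220) = 0.00043848.
Union bound over 48 events: 48·0.00043848 = 0.02105.

0.0210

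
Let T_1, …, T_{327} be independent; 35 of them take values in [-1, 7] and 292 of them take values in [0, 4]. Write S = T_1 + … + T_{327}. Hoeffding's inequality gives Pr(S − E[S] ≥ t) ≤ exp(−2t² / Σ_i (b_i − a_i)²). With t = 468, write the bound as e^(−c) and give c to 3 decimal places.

Σ(b_i − a_i)² = 35·8² + 292·4² = 6912.
c = 2t² / 6912 = 2·468² / 6912 = 63.3750.

63.375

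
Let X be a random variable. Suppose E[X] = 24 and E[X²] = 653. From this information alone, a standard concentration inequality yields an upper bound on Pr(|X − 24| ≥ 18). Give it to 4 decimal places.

The first two moments determine the variance, so Chebyshev's inequality is the sharpest standard bound available.
Var(X) = E[X²] − (E[X])² = 653 − 576 = 77.
Chebyshev's inequality: Pr(|X − μ| ≥ t) ≤ Var(X)/t² = 77/324 = 0.2377.

0.2377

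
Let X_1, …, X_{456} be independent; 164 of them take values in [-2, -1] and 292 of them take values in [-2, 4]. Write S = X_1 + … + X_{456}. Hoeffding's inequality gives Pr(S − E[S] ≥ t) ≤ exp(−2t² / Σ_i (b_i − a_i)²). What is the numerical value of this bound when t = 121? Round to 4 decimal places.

Σ(b_i − a_i)² = 164·1² + 292·6² = 10676.
Exponent = 2·121² / 10676 = 2.74279.
Bound = exp(−2.74279) = 0.06439.

0.0644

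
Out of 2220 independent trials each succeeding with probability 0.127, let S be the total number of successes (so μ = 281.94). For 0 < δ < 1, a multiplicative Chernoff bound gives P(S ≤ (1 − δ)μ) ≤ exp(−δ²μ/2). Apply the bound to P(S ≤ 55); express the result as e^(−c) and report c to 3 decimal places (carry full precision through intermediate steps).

Write 55 = (1 − δ)μ, so δ = 1 − 55/281.94 = 0.804923…
Then the exponent is δ²μ/2 = (μ − 55)²/(2μ) = 91.334617.

91.335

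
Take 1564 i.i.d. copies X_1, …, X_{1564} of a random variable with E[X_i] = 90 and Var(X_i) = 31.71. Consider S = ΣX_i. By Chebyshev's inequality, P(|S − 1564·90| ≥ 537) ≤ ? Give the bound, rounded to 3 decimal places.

0.172

Var(S) = n·Var(X_i) = 1564·31.71 = 49594.44.
Chebyshev: P(|S − 1564·90| ≥ 537) ≤ Var(S)/537² = 49594.44/288369 = 0.1720.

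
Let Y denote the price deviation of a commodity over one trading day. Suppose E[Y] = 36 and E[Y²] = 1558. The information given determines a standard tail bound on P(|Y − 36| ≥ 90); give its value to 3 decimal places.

The first two moments determine the variance, so Chebyshev's inequality is the sharpest standard bound available.
Var(Y) = E[Y²] − (E[Y])² = 1558 − 1296 = 262.
Chebyshev's inequality: P(|Y − μ| ≥ t) ≤ Var(Y)/t² = 262/8100 = 0.0323.

0.032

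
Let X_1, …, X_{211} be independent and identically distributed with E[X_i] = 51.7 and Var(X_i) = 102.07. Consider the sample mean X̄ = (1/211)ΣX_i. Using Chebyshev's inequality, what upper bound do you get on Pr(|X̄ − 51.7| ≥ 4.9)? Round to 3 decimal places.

Var(X̄) = Var(X_i)/n = 102.07/211 = 0.48374.
Chebyshev: Pr(|X̄ − 51.7| ≥ 4.9) ≤ Var(X̄)/(4.9)² = 102.07/(211·4.9²) = 0.0201.

0.020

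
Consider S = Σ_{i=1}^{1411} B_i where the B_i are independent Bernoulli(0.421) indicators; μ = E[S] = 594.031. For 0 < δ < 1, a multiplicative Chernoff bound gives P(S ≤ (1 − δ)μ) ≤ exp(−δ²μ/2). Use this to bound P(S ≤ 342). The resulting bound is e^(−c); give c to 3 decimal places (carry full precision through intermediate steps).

53.465

Write 342 = (1 − δ)μ, so δ = 1 − 342/594.031 = 0.4242725…
Then the exponent is δ²μ/2 = (μ − 342)²/(2μ) = 53.464908.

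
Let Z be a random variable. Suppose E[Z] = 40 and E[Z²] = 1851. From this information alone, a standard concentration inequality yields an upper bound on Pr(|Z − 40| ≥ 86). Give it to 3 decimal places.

0.034

The first two moments determine the variance, so Chebyshev's inequality is the sharpest standard bound available.
Var(Z) = E[Z²] − (E[Z])² = 1851 − 1600 = 251.
Chebyshev's inequality: Pr(|Z − μ| ≥ t) ≤ Var(Z)/t² = 251/7396 = 0.0339.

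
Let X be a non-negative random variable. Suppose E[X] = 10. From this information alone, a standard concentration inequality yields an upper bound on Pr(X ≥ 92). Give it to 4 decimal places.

Only the mean of a non-negative variable is known, so Markov's inequality is the applicable tail bound.
Markov's inequality: for a non-negative random variable, Pr(X ≥ a) ≤ E[X]/a.
Here E[X] = 10 and a = 92, so the bound is 10/92 = 0.1087.

0.1087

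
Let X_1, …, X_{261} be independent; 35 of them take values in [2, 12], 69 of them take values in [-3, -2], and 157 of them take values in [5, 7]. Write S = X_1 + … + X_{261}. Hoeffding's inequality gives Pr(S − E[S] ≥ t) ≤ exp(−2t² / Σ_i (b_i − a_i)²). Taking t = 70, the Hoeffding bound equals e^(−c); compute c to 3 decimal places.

2.335

Σ(b_i − a_i)² = 35·10² + 69·1² + 157·2² = 4197.
c = 2t² / 4197 = 2·70² / 4197 = 2.3350.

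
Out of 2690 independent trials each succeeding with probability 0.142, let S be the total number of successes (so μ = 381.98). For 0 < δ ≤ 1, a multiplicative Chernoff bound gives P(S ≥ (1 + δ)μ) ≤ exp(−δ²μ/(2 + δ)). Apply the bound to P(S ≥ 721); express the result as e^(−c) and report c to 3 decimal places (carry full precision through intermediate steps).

104.204

Write 721 = (1 + δ)μ, so δ = 721/381.98 − 1 = 0.8875334…
Then the exponent is δ²μ/(2 + δ) = (721 − μ)² / (μ·(2 + δ)) = 104.203667.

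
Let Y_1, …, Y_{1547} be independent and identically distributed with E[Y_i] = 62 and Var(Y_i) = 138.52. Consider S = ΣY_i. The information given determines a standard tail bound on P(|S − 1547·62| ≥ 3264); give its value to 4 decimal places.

With mean and variance of each term known, Chebyshev's inequality bounds the deviation of the sum (or sample mean).
Var(S) = n·Var(Y_i) = 1547·138.52 = 214290.44.
Chebyshev: P(|S − 1547·62| ≥ 3264) ≤ Var(S)/3264² = 214290.44/10653696 = 0.0201.

0.0201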